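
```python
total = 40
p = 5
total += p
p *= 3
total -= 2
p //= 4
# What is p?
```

Trace:
`total = 40` → total = 40
`p = 5` → p = 5
`total += p` → total = 45
`p *= 3` → p = 15
`total -= 2` → total = 43
`p //= 4` → p = 3
So p = 3

Answer: 3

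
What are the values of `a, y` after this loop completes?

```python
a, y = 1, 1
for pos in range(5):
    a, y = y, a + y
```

Fibonacci: after 5 iterations
`a, y` takes the values: (1, 1) → (1, 2) → (2, 3) → (3, 5) → (5, 8) → (8, 13)

Answer: 8, 13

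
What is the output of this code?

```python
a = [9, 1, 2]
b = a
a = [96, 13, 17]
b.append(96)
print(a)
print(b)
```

Key concept: rebinding vs mutation: a is rebound to a new list, b still points at the original.
Step by step:
`a = [9, 1, 2]` → a = [9, 1, 2]
`b = a` → b = [9, 1, 2] (same object as a)
`a = [96, 13, 17]` → a = [96, 13, 17]
`b.append(96)` → b = [9, 1, 2, 96]
`print(a)` → prints [96, 13, 17]
`print(b)` → prints [9, 1, 2, 96]

Answer:
[96, 13, 17]
[9, 1, 2, 96]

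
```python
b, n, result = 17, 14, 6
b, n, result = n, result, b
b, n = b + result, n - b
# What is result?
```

Trace:
`b, n, result = 17, 14, 6` → b = 17; n = 14; result = 6
`b, n, result = n, result, b` → b = 14; n = 6; result = 17
`b, n = b + result, n - b` → b = 31; n = -8
So result = 17

Answer: 17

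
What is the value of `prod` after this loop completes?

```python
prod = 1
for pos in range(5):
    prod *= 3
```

3^5 = 243
`prod` takes the values: 1 → 3 → 9 → 27 → 81 → 243

Answer: 243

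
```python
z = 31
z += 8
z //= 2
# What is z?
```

Trace:
`z = 31` → z = 31
`z += 8` → z = 39
`z //= 2` → z = 19
So z = 19

Answer: 19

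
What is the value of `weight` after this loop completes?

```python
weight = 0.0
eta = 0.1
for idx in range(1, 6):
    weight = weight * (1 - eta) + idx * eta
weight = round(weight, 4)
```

Moving average with lr=0.1
`weight` takes the values: 0.0 → 0.1 → 0.29 → 0.561 → 0.9049 → 1.31441 → 1.3144

Answer: 1.3144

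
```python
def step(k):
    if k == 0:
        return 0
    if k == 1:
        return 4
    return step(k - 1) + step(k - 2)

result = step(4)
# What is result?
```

Build up from base cases: step(0)=0, step(1)=4, step(2)=4, step(3)=8, step(4)=12

Answer: 12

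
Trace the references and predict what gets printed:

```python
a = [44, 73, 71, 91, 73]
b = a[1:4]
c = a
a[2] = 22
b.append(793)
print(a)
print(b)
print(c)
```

Key concept: slice vs alias.
Step by step:
`a = [44, 73, 71, 91, 73]` → a = [44, 73, 71, 91, 73]
`b = a[1:4]` → b = [73, 71, 91]
`c = a` → c = [44, 73, 71, 91, 73] (same object as a)
`a[2] = 22` → a = [44, 73, 22, 91, 73] (same object as c); c = [44, 73, 22, 91, 73] (same object as a)
`b.append(793)` → b = [73, 71, 91, 793]
`print(a)` → prints [44, 73, 22, 91, 73]
`print(b)` → prints [73, 71, 91, 793]
`print(c)` → prints [44, 73, 22, 91, 73]

Answer:
[44, 73, 22, 91, 73]
[73, 71, 91, 793]
[44, 73, 22, 91, 73]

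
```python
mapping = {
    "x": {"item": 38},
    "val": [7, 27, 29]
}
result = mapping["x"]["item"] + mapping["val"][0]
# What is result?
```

Trace:
`mapping = { ...` → mapping = {'x': {'item': 38}, 'val': [7, 27, 29]}
`result = mapping["x"]["item"] + mapping["val"][0]` → result = 45
So result = 45

Answer: 45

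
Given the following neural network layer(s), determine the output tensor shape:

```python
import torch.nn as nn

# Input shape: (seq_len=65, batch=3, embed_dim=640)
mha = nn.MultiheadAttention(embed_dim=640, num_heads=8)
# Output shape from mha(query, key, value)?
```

Input: (65, 3, 640) -> Output: (65, 3, 640)

Answer: (65, 3, 640)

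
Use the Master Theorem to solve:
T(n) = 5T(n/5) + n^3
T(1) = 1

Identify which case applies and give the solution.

a=5, b=5, f(n)=n^3. log_5(5) = 1. Since c=3 > 1 and the regularity condition holds (5(n/5)^3 = (5/5^3)n^3 with 5/5^3 < 1), Case 3 applies: T(n) = Θ(f(n)) = O(n^3).

Answer: O(n^3) - Case 3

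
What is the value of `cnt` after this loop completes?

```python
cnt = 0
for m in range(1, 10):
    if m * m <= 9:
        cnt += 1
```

Count numbers where m² ≤ 9
`cnt` takes the values: 0 → 1 → 2 → 3

Answer: 3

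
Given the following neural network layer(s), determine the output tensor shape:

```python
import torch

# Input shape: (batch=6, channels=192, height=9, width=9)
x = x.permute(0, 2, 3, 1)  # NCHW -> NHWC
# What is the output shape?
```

Input: (6, 192, 9, 9) -> Output: (6, 9, 9, 192)

Answer: (6, 9, 9, 192)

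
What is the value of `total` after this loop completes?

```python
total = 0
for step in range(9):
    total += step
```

Sum of 0 to 8 = 36
`total` takes the values: 0 → 1 → 3 → 6 → 10 → 15 → 21 → 28 → 36

Answer: 36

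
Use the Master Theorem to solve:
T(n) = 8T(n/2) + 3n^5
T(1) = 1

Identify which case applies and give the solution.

a=8, b=2, f(n)=3n^5. log_2(8) = 3. Since c=5 > 3 and the regularity condition holds (8(n/2)^5 = (8/2^5)n^5 with 8/2^5 < 1), Case 3 applies: T(n) = Θ(f(n)) = O(n^5).

Answer: O(n^5) - Case 3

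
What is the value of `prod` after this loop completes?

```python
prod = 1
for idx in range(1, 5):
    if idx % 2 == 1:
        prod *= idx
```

Product of odd numbers 1 to 4
`prod` takes the values: 1 → 3

Answer: 3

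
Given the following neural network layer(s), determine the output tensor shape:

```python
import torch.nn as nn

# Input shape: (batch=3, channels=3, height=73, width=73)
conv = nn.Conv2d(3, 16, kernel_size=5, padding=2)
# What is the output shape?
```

Input: (3, 3, 73, 73) -> Output: (3, 16, 73, 73)

Answer: (3, 16, 73, 73)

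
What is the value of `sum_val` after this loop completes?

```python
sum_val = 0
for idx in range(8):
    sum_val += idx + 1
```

Start at 0, add 1 to 8 = 36
`sum_val` takes the values: 0 → 1 → 3 → 6 → 10 → 15 → 21 → 28 → 36

Answer: 36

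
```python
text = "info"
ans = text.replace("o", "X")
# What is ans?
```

Trace:
`text = "info"` → text = 'info'
`ans = text.replace("o", "X")` → ans = 'infX'
So ans = 'infX'

Answer: 'infX'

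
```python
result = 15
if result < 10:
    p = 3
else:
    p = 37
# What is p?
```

Trace:
`result = 15` → result = 15
`if result < 10: ...` → result < 10 is False, take else branch → p = 37
So p = 37

Answer: 37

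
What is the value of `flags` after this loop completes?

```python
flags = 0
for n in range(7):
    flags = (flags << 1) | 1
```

Build 7 consecutive 1-bits: 0b1111111
`flags` takes the values: 0 → 1 → 3 → 7 → 15 → 31 → 63 → 127

Answer: 127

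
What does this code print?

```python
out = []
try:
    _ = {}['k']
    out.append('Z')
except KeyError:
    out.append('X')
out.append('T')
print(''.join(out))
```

Execution trace: 'X' (except KeyError) → 'T' (after the try/except). Output: XT

Answer: XT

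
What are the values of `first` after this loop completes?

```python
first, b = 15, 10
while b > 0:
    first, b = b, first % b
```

GCD of 15 and 10
`first` takes the values: 15 → 10 → 5

Answer: 5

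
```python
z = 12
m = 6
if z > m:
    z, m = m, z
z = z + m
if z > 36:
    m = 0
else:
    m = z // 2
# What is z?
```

Trace:
`z = 12` → z = 12
`m = 6` → m = 6
`if z > m: ...` → z > m is True → z = 6; m = 12
`z = z + m` → z = 18
`if z > 36: ...` → z > 36 is False, take else branch → m = 9
So z = 18

Answer: 18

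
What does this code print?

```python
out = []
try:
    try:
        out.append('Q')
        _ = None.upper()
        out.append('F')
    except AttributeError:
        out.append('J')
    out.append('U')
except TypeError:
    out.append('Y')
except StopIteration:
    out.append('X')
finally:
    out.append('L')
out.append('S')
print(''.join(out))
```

Execution trace: 'Q' (inner try body) → 'J' (inner except AttributeError) → 'U' (try body, no exception) → 'L' (finally) → 'S' (after the try/except). Output: QJULS

Answer: QJULS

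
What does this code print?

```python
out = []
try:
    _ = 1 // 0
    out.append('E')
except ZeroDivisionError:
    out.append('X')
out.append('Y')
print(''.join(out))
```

Execution trace: 'X' (except ZeroDivisionError) → 'Y' (after the try/except). Output: XY

Answer: XY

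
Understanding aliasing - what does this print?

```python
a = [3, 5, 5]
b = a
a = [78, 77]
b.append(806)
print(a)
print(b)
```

Key concept: rebinding vs mutation: a is rebound to a new list, b still points at the original.
Step by step:
`a = [3, 5, 5]` → a = [3, 5, 5]
`b = a` → b = [3, 5, 5] (same object as a)
`a = [78, 77]` → a = [78, 77]
`b.append(806)` → b = [3, 5, 5, 806]
`print(a)` → prints [78, 77]
`print(b)` → prints [3, 5, 5, 806]

Answer:
[78, 77]
[3, 5, 5, 806]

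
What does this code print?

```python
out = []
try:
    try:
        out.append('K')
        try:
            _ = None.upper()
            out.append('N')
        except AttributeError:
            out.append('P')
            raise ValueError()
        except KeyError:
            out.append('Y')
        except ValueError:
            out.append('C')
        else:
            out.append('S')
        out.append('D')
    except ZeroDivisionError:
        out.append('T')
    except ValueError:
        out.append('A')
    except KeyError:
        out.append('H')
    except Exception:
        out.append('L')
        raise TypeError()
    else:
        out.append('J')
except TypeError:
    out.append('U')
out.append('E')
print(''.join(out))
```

Execution trace: 'K' (try body) → 'P' (inner except AttributeError) → 'A' (except ValueError) → 'E' (after the try/except). Output: KPAE

Answer: KPAE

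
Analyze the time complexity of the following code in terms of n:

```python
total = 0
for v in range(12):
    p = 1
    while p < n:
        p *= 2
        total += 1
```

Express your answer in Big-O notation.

Each loop level contributes: 1 × log n. Multiplying the contributions gives O(log n).

Answer: O(log n)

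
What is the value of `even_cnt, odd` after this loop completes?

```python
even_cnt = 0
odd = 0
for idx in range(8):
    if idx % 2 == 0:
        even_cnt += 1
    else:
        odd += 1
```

Count evens and odds in range(8)
`even_cnt, odd` takes the values: (0, 0) → (1, 0) → (1, 1) → (2, 1) → (2, 2) → (3, 2) → (3, 3) → (4, 3) → (4, 4)

Answer: 4, 4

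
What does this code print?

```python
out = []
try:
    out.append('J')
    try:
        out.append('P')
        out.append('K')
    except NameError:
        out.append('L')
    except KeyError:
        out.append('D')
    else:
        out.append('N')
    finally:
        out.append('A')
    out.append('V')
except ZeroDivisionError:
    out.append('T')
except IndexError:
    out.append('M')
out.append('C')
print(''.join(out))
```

Execution trace: 'J' (try body) → 'P' (inner try body) → 'K' (inner try body, no exception) → 'N' (inner else) → 'A' (inner finally) → 'V' (try body, no exception) → 'C' (after the try/except). Output: JPKNAVC

Answer: JPKNAVC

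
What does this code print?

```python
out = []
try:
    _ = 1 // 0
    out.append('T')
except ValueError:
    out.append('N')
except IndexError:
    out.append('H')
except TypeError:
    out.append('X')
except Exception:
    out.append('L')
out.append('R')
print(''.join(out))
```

Execution trace: 'L' (except Exception) → 'R' (after the try/except). Output: LR

Answer: LR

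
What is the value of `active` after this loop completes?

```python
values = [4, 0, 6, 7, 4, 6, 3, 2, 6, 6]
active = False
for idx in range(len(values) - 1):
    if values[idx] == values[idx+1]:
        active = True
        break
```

Check consecutive duplicates in [4, 0, 6, 7, 4, 6, 3, 2, 6, 6]
`active` takes the values: False → True

Answer: True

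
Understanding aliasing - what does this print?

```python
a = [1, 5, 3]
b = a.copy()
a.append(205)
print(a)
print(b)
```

Key concept: list.copy() creates independent copy.
Step by step:
`a = [1, 5, 3]` → a = [1, 5, 3]
`b = a.copy()` → b = [1, 5, 3]
`a.append(205)` → a = [1, 5, 3, 205]
`print(a)` → prints [1, 5, 3, 205]
`print(b)` → prints [1, 5, 3]

Answer:
[1, 5, 3, 205]
[1, 5, 3]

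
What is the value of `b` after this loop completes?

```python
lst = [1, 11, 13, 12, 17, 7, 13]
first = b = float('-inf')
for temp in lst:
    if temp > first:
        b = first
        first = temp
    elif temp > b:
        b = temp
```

Second largest (with repeats) in [1, 11, 13, 12, 17, 7, 13]
`b` takes the values: -inf → 1 → 11 → 12 → 13

Answer: 13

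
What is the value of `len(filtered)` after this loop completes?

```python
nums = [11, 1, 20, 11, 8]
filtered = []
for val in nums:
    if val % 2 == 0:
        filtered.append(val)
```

Count even numbers in [11, 1, 20, 11, 8]
`filtered` takes the values: [] → [20] → [20, 8]
So `len(filtered)` = 2

Answer: 2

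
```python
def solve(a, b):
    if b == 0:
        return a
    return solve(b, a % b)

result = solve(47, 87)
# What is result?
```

solve(47, 87) -> solve(87, 47) -> solve(47, 40) -> solve(40, 7) -> solve(7, 5) -> solve(5, 2) -> solve(2, 1) -> solve(1, 0) -> 1

Answer: 1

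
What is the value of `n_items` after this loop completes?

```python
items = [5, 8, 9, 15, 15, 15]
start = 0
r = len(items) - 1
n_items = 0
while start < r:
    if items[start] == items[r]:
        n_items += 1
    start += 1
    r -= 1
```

Count matching pairs from ends
`n_items` takes the values: 0

Answer: 0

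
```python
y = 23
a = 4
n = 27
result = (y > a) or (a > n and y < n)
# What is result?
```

Trace:
`y = 23` → y = 23
`a = 4` → a = 4
`n = 27` → n = 27
`result = (y > a) or (a > n and y < n)` → result = True
So result = True

Answer: True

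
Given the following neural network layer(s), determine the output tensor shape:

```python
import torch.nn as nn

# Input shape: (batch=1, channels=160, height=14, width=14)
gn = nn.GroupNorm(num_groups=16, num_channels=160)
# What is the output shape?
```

Input: (1, 160, 14, 14) -> Output: (1, 160, 14, 14)

Answer: (1, 160, 14, 14)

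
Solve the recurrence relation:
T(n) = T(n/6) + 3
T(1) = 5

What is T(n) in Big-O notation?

Each step divides n by 6 and adds 3. After log_6(n) steps we reach T(1)=5. So T(n) = 3·log_6(n) + 5 = O(log n).

Answer: O(log n)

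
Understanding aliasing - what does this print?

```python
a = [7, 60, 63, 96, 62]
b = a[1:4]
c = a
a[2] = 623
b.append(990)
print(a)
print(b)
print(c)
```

Key concept: slice vs alias.
Step by step:
`a = [7, 60, 63, 96, 62]` → a = [7, 60, 63, 96, 62]
`b = a[1:4]` → b = [60, 63, 96]
`c = a` → c = [7, 60, 63, 96, 62] (same object as a)
`a[2] = 623` → a = [7, 60, 623, 96, 62] (same object as c); c = [7, 60, 623, 96, 62] (same object as a)
`b.append(990)` → b = [60, 63, 96, 990]
`print(a)` → prints [7, 60, 623, 96, 62]
`print(b)` → prints [60, 63, 96, 990]
`print(c)` → prints [7, 60, 623, 96, 62]

Answer:
[7, 60, 623, 96, 62]
[60, 63, 96, 990]
[7, 60, 623, 96, 62]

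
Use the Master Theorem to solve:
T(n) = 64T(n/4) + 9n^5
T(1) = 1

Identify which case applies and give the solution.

a=64, b=4, f(n)=9n^5. log_4(64) = 3. Since c=5 > 3 and the regularity condition holds (64(n/4)^5 = (64/4^5)n^5 with 64/4^5 < 1), Case 3 applies: T(n) = Θ(f(n)) = O(n^5).

Answer: O(n^5) - Case 3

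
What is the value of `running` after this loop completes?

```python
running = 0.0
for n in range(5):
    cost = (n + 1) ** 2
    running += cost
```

Sum of squared losses 1² + 2² + ... + 5²
`running` takes the values: 0.0 → 1.0 → 5.0 → 14.0 → 30.0 → 55.0

Answer: 55.0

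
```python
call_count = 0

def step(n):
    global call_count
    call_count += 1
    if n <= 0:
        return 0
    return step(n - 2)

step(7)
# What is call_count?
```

Linear recursion stepping by 2: 5 calls from n=7 down to ≤0.

Answer: 5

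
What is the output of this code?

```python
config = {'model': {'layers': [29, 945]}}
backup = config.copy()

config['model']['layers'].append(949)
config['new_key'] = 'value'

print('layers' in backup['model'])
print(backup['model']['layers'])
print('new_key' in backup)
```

Key concept: shallow copy gotcha with nested dict.
Step by step:
`config = {'model': {'layers': [29, 945]}}` → config = {'model': {'layers': [29, 945]}}
`backup = config.copy()` → backup = {'model': {'layers': [29, 945]}}
`config['model']['layers'].append(949)` → config = {'model': {'layers': [29, 945, 949]}}; backup = {'model': {'layers': [29, 945, 949]}}
`config['new_key'] = 'value'` → config = {'model': {'layers': [29, 945, 949]}, 'new_key': 'value'}
`print('layers' in backup['model'])` → prints True
`print(backup['model']['layers'])` → prints [29, 945, 949]
`print('new_key' in backup)` → prints False

Answer:
True
[29, 945, 949]
False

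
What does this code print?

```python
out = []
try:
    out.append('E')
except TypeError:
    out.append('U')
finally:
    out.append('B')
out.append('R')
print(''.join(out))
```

Execution trace: 'E' (try body, no exception) → 'B' (finally) → 'R' (after the try/except). Output: EBR

Answer: EBR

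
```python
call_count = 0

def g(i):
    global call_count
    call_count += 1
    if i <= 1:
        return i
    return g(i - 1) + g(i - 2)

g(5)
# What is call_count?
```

Calls(i) = 1 + Calls(i-1) + Calls(i-2); Calls(0)=Calls(1)=1. For i=5 this gives 15.

Answer: 15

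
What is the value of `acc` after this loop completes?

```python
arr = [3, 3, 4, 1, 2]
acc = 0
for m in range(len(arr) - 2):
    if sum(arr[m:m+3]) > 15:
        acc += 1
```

Count windows with sum > 15
`acc` takes the values: 0

Answer: 0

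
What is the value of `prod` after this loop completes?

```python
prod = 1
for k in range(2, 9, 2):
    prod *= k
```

Product of even numbers 2 to 8
`prod` takes the values: 1 → 2 → 8 → 48 → 384

Answer: 384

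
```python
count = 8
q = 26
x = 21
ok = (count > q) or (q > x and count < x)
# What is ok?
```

Trace:
`count = 8` → count = 8
`q = 26` → q = 26
`x = 21` → x = 21
`ok = (count > q) or (q > x and count < x)` → ok = True
So ok = True

Answer: True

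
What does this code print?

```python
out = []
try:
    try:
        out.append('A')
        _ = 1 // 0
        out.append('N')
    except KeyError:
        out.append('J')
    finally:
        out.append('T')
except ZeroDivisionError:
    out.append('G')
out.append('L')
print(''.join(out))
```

Execution trace: 'A' (try body) → 'T' (finally) → 'G' (outer except ZeroDivisionError) → 'L' (after the try/except). Output: ATGL

Answer: ATGL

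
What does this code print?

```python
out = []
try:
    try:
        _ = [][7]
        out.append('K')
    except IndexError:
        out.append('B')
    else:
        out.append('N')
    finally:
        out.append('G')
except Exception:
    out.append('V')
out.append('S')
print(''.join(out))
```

Execution trace: 'B' (inner except IndexError) → 'G' (inner finally) → 'S' (after the try/except). Output: BGS

Answer: BGS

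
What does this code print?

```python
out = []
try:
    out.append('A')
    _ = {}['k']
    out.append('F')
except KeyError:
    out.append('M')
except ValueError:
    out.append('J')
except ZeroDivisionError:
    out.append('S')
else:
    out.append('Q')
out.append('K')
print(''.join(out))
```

Execution trace: 'A' (try body) → 'M' (except KeyError) → 'K' (after the try/except). Output: AMK

Answer: AMK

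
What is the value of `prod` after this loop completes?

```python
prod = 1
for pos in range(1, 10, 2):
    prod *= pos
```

Product of 1, 3, 5, ... up to 9
`prod` takes the values: 1 → 3 → 15 → 105 → 945

Answer: 945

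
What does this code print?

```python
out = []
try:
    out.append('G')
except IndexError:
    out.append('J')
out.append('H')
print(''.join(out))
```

Execution trace: 'G' (try body, no exception) → 'H' (after the try/except). Output: GH

Answer: GH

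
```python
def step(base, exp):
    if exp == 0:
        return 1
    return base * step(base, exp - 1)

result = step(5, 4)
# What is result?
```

step(5, 4) = 5 * 5 * 5 * 5 = 625

Answer: 625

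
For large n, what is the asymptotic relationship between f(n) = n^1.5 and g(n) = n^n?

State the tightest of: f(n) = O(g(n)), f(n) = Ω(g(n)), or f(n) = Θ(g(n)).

n^1.5 vs n^n: f(n) = O(g(n)) but not Ω(g(n)) — n^n grows strictly faster than n^1.5.

Answer: f(n) = O(g(n)) but not Ω(g(n)) — n^n grows strictly faster than n^1.5.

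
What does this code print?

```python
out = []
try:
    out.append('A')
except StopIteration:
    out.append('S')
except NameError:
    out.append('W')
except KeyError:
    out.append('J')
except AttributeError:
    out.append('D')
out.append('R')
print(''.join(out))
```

Execution trace: 'A' (try body, no exception) → 'R' (after the try/except). Output: AR

Answer: AR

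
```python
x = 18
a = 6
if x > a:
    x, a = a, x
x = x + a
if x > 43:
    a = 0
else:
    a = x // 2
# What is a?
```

Trace:
`x = 18` → x = 18
`a = 6` → a = 6
`if x > a: ...` → x > a is True → x = 6; a = 18
`x = x + a` → x = 24
`if x > 43: ...` → x > 43 is False, take else branch → a = 12
So a = 12

Answer: 12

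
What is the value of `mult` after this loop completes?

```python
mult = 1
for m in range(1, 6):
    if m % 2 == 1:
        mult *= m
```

Product of odd numbers 1 to 5
`mult` takes the values: 1 → 3 → 15

Answer: 15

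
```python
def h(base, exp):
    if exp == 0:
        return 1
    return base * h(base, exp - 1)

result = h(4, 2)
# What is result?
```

h(4, 2) = 4 * 4 = 16

Answer: 16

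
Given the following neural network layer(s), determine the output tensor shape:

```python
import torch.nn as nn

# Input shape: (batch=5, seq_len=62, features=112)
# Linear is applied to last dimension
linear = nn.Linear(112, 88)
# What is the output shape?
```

Input: (5, 62, 112) -> Output: (5, 62, 88)

Answer: (5, 62, 88)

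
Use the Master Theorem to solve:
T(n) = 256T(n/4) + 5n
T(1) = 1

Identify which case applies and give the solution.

a=256, b=4, f(n)=5n. log_4(256) = 4. Since c=1 < 4, Case 1 applies: T(n) = Θ(n^log_b(a)) = O(n^4).

Answer: O(n^4) - Case 1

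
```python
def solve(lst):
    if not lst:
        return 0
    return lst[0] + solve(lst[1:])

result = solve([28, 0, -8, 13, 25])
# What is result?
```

28 + 0 + (-8) + 13 + 25 + 0 = 58

Answer: 58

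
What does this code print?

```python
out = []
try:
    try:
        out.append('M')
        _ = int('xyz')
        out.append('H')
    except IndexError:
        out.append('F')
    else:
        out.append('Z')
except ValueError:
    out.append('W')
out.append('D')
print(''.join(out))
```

Execution trace: 'M' (try body) → 'W' (outer except ValueError) → 'D' (after the try/except). Output: MWD

Answer: MWD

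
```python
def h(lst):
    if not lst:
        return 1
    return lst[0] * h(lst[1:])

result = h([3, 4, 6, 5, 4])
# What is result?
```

Product over [3, 4, 6, 5, 4] = 3 * 4 * 6 * 5 * 4 = 1440

Answer: 1440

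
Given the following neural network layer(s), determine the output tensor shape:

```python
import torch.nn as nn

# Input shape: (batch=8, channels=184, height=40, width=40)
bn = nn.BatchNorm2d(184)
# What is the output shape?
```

Input: (8, 184, 40, 40) -> Output: (8, 184, 40, 40)

Answer: (8, 184, 40, 40)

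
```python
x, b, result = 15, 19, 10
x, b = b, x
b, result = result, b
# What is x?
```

Trace:
`x, b, result = 15, 19, 10` → x = 15; b = 19; result = 10
`x, b = b, x` → x = 19; b = 15
`b, result = result, b` → b = 10; result = 15
So x = 19

Answer: 19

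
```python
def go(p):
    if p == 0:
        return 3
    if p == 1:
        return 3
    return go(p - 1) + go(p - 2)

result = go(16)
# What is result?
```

Build up from base cases: go(0)=3, go(1)=3, go(2)=6, go(3)=9, go(4)=15, go(5)=24, go(6)=39, ..., go(16)=4791

Answer: 4791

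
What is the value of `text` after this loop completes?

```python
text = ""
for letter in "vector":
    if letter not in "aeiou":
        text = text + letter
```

Remove vowels from 'vector'
`text` takes the values: "" → "v" → "vc" → "vct" → "vctr"

Answer: "vctr"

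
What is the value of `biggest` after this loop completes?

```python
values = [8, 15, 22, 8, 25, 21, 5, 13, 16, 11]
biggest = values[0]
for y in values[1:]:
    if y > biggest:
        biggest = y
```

Maximum of [8, 15, 22, 8, 25, 21, 5, 13, 16, 11]
`biggest` takes the values: 8 → 15 → 22 → 25

Answer: 25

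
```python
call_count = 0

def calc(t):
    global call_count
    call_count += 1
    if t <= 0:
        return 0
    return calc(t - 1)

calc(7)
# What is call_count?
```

Linear recursion stepping by 1: 8 calls from t=7 down to ≤0.

Answer: 8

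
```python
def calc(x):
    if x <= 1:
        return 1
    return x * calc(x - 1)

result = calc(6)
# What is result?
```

calc(6) = 6 * 5 * 4 * 3 * 2 * 1 = 720

Answer: 720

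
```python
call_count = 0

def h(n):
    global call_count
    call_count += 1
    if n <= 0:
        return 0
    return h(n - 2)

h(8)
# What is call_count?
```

Linear recursion stepping by 2: 5 calls from n=8 down to ≤0.

Answer: 5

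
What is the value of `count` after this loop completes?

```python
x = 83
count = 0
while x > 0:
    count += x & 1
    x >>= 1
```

Count set bits in 83 (binary: 0b1010011)
`count` takes the values: 0 → 1 → 2 → 3 → 4

Answer: 4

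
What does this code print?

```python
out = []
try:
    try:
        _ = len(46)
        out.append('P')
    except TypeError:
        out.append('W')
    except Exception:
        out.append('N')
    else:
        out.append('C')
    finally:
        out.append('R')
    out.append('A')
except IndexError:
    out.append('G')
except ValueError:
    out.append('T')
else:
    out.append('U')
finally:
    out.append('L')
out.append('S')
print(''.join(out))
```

Execution trace: 'W' (inner except TypeError) → 'R' (inner finally) → 'A' (try body, no exception) → 'U' (else) → 'L' (finally) → 'S' (after the try/except). Output: WRAULS

Answer: WRAULS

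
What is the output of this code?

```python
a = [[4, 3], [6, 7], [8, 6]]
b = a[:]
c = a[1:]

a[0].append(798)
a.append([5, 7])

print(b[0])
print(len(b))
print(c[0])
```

Key concept: slice with nested mutation.
Step by step:
`a = [[4, 3], [6, 7], [8, 6]]` → a = [[4, 3], [6, 7], [8, 6]]
`b = a[:]` → b = [[4, 3], [6, 7], [8, 6]]
`c = a[1:]` → c = [[6, 7], [8, 6]]
`a[0].append(798)` → a = [[4, 3, 798], [6, 7], [8, 6]]; b = [[4, 3, 798], [6, 7], [8, 6]]
`a.append([5, 7])` → a = [[4, 3, 798], [6, 7], [8, 6], [5, 7]]
`print(b[0])` → prints [4, 3, 798]
`print(len(b))` → prints 3
`print(c[0])` → prints [6, 7]

Answer:
[4, 3, 798]
3
[6, 7]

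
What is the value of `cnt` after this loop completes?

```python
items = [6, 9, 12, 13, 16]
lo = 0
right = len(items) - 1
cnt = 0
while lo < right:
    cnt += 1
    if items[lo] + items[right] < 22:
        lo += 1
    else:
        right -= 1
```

Steps to find pair summing to 22
`cnt` takes the values: 0 → 1 → 2 → 3 → 4

Answer: 4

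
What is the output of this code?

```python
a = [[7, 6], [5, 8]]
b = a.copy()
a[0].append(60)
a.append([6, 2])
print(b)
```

Key concept: shallow copy with nested lists.
Step by step:
`a = [[7, 6], [5, 8]]` → a = [[7, 6], [5, 8]]
`b = a.copy()` → b = [[7, 6], [5, 8]]
`a[0].append(60)` → a = [[7, 6, 60], [5, 8]]; b = [[7, 6, 60], [5, 8]]
`a.append([6, 2])` → a = [[7, 6, 60], [5, 8], [6, 2]]
`print(b)` → prints [[7, 6, 60], [5, 8]]

Answer: [[7, 6, 60], [5, 8]]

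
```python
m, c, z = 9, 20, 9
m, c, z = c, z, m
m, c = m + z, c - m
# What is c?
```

Trace:
`m, c, z = 9, 20, 9` → m = 9; c = 20; z = 9
`m, c, z = c, z, m` → m = 20; c = 9; z = 9
`m, c = m + z, c - m` → m = 29; c = -11
So c = -11

Answer: -11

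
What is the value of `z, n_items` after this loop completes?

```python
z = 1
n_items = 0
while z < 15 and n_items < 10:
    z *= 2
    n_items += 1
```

Double until >= 15 or 10 iterations
`z, n_items` takes the values: (1, 0) → (2, 0) → (2, 1) → (4, 1) → (4, 2) → (8, 2) → (8, 3) → (16, 3) → (16, 4)

Answer: 16, 4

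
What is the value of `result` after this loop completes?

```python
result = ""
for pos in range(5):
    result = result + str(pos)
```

Concatenate digits 0 to 4
`result` takes the values: "" → "0" → "01" → "012" → "0123" → "01234"

Answer: "01234"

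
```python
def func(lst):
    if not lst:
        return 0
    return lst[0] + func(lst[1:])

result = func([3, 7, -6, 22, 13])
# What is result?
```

3 + 7 + (-6) + 22 + 13 + 0 = 39

Answer: 39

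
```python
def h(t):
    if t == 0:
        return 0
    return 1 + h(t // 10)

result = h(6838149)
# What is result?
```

Count of digits of 6838149: 7

Answer: 7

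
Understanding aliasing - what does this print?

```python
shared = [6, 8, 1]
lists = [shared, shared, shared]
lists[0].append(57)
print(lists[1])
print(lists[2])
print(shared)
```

Key concept: list of same reference.
Step by step:
`shared = [6, 8, 1]` → shared = [6, 8, 1]
`lists = [shared, shared, shared]` → lists = [[6, 8, 1], [6, 8, 1], [6, 8, 1]]
`lists[0].append(57)` → shared = [6, 8, 1, 57]; lists = [[6, 8, 1, 57], [6, 8, 1, 57], [6, 8, 1, 57]]
`print(lists[1])` → prints [6, 8, 1, 57]
`print(lists[2])` → prints [6, 8, 1, 57]
`print(shared)` → prints [6, 8, 1, 57]

Answer:
[6, 8, 1, 57]
[6, 8, 1, 57]
[6, 8, 1, 57]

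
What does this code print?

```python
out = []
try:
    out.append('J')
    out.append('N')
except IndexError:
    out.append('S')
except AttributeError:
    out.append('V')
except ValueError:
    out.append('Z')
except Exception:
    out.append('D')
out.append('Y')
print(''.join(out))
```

Execution trace: 'J' (try body) → 'N' (try body, no exception) → 'Y' (after the try/except). Output: JNY

Answer: JNY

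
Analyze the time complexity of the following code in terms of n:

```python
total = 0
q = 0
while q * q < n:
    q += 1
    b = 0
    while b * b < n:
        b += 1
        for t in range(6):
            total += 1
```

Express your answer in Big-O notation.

Each loop level contributes: √n × √n × 1. Multiplying the contributions gives O(n).

Answer: O(n)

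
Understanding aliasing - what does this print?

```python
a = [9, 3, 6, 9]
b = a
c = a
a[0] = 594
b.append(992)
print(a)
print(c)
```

Key concept: multiple aliases.
Step by step:
`a = [9, 3, 6, 9]` → a = [9, 3, 6, 9]
`b = a` → b = [9, 3, 6, 9] (same object as a)
`c = a` → c = [9, 3, 6, 9] (same object as a, b)
`a[0] = 594` → a = [594, 3, 6, 9] (same object as b, c); b = [594, 3, 6, 9] (same object as a, c); c = [594, 3, 6, 9] (same object as a, b)
`b.append(992)` → a = [594, 3, 6, 9, 992] (same object as b, c); b = [594, 3, 6, 9, 992] (same object as a, c); c = [594, 3, 6, 9, 992] (same object as a, b)
`print(a)` → prints [594, 3, 6, 9, 992]
`print(c)` → prints [594, 3, 6, 9, 992]

Answer:
[594, 3, 6, 9, 992]
[594, 3, 6, 9, 992]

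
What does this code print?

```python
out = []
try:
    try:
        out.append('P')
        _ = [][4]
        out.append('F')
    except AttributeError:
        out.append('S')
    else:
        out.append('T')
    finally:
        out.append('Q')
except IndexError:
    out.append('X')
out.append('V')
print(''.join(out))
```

Execution trace: 'P' (inner try body) → 'Q' (inner finally) → 'X' (outer except IndexError) → 'V' (after the try/except). Output: PQXV

Answer: PQXV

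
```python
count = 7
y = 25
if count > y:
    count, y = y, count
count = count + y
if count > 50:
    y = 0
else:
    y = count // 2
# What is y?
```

Trace:
`count = 7` → count = 7
`y = 25` → y = 25
`if count > y: ...` → count > y is False → no variable changes
`count = count + y` → count = 32
`if count > 50: ...` → count > 50 is False, take else branch → y = 16
So y = 16

Answer: 16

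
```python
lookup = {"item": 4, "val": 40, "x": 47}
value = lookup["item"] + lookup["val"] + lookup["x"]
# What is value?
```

Trace:
`lookup = {"item": 4, "val": 40, "x": 47}` → lookup = {'item': 4, 'val': 40, 'x': 47}
`value = lookup["item"] + lookup["val"] + lookup["x"]` → value = 91
So value = 91

Answer: 91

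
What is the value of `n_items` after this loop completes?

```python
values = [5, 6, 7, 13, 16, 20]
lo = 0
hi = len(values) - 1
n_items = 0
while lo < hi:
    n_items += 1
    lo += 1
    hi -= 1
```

Iterations until pointers meet (list length 6)
`n_items` takes the values: 0 → 1 → 2 → 3

Answer: 3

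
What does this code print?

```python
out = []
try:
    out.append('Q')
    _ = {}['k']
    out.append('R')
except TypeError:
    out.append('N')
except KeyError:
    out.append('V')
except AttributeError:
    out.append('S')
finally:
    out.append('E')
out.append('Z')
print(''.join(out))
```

Execution trace: 'Q' (try body) → 'V' (except KeyError) → 'E' (finally) → 'Z' (after the try/except). Output: QVEZ

Answer: QVEZ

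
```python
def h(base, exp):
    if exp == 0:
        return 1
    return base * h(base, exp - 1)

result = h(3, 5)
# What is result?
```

h(3, 5) = 3 * 3 * 3 * 3 * 3 = 243

Answer: 243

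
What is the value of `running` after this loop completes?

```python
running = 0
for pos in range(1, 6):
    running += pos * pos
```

Sum of squares 1² to 5² = 55
`running` takes the values: 0 → 1 → 5 → 14 → 30 → 55

Answer: 55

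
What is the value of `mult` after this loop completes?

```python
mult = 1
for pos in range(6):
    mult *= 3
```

3^6 = 729
`mult` takes the values: 1 → 3 → 9 → 27 → 81 → 243 → 729

Answer: 729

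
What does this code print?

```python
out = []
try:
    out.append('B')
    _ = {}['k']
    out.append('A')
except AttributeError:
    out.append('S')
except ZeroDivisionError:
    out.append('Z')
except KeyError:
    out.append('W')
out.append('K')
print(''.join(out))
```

Execution trace: 'B' (try body) → 'W' (except KeyError) → 'K' (after the try/except). Output: BWK

Answer: BWK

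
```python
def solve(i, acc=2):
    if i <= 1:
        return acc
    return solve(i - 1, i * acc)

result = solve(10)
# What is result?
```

Accumulator trace (n, acc): (10, 2) -> (9, 20) -> (8, 180) -> (7, 1440) -> (6, 10080) -> (5, 60480) -> (4, 302400) -> (3, 1209600) -> (2, 3628800) -> (1, 7257600) -> return 7257600

Answer: 7257600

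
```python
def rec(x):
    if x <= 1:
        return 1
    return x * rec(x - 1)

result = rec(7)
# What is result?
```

rec(7) = 7 * 6 * 5 * 4 * 3 * 2 * 1 = 5040

Answer: 5040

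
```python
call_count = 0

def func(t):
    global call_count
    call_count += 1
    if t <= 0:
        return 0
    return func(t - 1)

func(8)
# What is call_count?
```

Linear recursion stepping by 1: 9 calls from t=8 down to ≤0.

Answer: 9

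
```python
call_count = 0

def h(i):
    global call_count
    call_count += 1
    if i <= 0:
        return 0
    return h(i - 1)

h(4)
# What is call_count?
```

Linear recursion stepping by 1: 5 calls from i=4 down to ≤0.

Answer: 5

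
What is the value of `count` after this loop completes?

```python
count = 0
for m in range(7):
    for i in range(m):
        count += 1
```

Triangle number: 0+1+2+...+6
`count` takes the values: 0 → 1 → 2 → 3 → 4 → 5 → 6 → 7 → 8 → 9 → 10 → 11 → 12 → 13 → 14 → 15 → 16 → 17 → 18 → 19 → 20 → 21

Answer: 21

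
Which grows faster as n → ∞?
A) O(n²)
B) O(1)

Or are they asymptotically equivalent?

O(n²) vs O(1): Higher order terms dominate.

Answer: A) O(n²) grows faster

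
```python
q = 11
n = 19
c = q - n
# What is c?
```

Trace:
`q = 11` → q = 11
`n = 19` → n = 19
`c = q - n` → c = -8
So c = -8

Answer: -8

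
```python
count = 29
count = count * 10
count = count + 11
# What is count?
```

Trace:
`count = 29` → count = 29
`count = count * 10` → count = 290
`count = count + 11` → count = 301
So count = 301

Answer: 301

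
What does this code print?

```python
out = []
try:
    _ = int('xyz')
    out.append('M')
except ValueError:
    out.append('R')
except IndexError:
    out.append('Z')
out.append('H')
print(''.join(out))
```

Execution trace: 'R' (except ValueError) → 'H' (after the try/except). Output: RH

Answer: RH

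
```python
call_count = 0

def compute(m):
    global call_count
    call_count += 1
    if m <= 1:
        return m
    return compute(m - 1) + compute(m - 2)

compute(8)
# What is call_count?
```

Calls(m) = 1 + Calls(m-1) + Calls(m-2); Calls(0)=Calls(1)=1. For m=8 this gives 67.

Answer: 67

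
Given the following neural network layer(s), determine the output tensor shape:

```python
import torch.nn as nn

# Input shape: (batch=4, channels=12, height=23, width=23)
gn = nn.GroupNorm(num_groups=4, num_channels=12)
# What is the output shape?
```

Input: (4, 12, 23, 23) -> Output: (4, 12, 23, 23)

Answer: (4, 12, 23, 23)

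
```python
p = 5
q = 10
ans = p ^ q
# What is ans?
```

Trace:
`p = 5` → p = 5
`q = 10` → q = 10
`ans = p ^ q` → ans = 15
So ans = 15

Answer: 15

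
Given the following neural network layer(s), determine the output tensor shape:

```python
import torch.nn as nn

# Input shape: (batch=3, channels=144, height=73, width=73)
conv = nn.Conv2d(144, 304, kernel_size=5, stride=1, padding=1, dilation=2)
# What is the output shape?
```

Input: (3, 144, 73, 73) -> Output: (3, 304, 67, 67)

Answer: (3, 304, 67, 67)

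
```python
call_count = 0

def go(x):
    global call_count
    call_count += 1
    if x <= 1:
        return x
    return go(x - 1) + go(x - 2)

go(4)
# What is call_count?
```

Calls(x) = 1 + Calls(x-1) + Calls(x-2); Calls(0)=Calls(1)=1. For x=4 this gives 9.

Answer: 9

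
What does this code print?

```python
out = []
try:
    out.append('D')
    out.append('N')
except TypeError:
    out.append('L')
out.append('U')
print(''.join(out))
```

Execution trace: 'D' (try body) → 'N' (try body, no exception) → 'U' (after the try/except). Output: DNU

Answer: DNU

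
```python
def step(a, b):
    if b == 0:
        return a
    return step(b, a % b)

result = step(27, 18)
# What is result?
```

step(27, 18) -> step(18, 9) -> step(9, 0) -> 9

Answer: 9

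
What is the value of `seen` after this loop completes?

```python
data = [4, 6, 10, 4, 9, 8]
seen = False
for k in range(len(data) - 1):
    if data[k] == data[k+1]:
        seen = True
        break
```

Check consecutive duplicates in [4, 6, 10, 4, 9, 8]
`seen` takes the values: False

Answer: False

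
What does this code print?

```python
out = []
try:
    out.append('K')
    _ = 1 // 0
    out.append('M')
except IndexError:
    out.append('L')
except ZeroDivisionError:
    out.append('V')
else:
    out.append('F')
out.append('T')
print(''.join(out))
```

Execution trace: 'K' (try body) → 'V' (except ZeroDivisionError) → 'T' (after the try/except). Output: KVT

Answer: KVT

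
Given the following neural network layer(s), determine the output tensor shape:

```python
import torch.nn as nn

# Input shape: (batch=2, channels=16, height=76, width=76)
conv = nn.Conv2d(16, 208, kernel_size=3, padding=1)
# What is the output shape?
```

Input: (2, 16, 76, 76) -> Output: (2, 208, 76, 76)

Answer: (2, 208, 76, 76)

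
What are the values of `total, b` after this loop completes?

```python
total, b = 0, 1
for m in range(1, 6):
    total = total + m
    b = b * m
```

Sum and factorial of 1 to 5
`total, b` takes the values: (0, 1) → (1, 1) → (3, 1) → (3, 2) → (6, 2) → (6, 6) → (10, 6) → (10, 24) → (15, 24) → (15, 120)

Answer: 15, 120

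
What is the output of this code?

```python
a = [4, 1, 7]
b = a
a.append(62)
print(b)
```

Key concept: basic list aliasing.
Step by step:
`a = [4, 1, 7]` → a = [4, 1, 7]
`b = a` → b = [4, 1, 7] (same object as a)
`a.append(62)` → a = [4, 1, 7, 62] (same object as b); b = [4, 1, 7, 62] (same object as a)
`print(b)` → prints [4, 1, 7, 62]

Answer: [4, 1, 7, 62]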